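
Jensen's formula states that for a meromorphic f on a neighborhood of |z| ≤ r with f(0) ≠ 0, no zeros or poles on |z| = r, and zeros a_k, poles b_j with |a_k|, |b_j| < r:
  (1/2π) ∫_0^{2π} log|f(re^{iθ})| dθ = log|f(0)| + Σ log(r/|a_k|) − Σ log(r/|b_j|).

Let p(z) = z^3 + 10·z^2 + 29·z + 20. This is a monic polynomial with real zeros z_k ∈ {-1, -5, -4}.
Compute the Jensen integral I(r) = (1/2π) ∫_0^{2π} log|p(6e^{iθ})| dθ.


Zeros: -5, -4, -1; r = 6.
Inside |z| < r: -5, -4, -1. Outside (|z| ≥ r): ∅.
p(0) = 20, so log|p(0)| = log(20) = 2.9957.
Apply Jensen: I(r) = log|p(0)| + Σ_k log(r/|z_k|), summed over zeros inside |z| < r.
  log(r/|z_k|) for z_k = -1: log(6/1) = 1.7918
  log(r/|z_k|) for z_k = -5: log(6/5) = 0.1823
  log(r/|z_k|) for z_k = -4: log(6/4) = 0.4055
Sum over inside zeros: 2.3795.
I(r) = log|p(0)| + (inside sum) = 2.9957 + 2.3795 = 5.3753.
Closed form (all zeros inside, monic): I(r) = n·log(r) = 3·log(6) = 5.3753. ✓

I(r) ≈ 5.3753.


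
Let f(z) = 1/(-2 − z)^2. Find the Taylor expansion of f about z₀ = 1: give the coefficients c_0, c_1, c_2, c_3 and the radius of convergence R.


Let w = z − z₀, so z = z₀ + w.
Then -2 − z = -2 − (z₀ + w) = (-2 − z₀) − w = -3 − w.
f(z) = 1/(-3 − w)^2 = (1/(-3)^2) · (1 − w/(-3))^{−2}.
By the binomial series (1−u)^{−2} = Σ_{n≥0} C(n+1, 1) u^n for |u|<1, with u = w/(-3):
  c_n = C(n+1, 1) / (-3)^(n+2).
  c_0 = 1/(-3)^2 = 1/9.
  c_1 = 2/(-3)^3 = -2/27.
  c_2 = 3/(-3)^4 = 1/27.
  c_3 = 4/(-3)^5 = -4/243.
The series is valid for |w/d| < 1, i.e. |z − z₀| < |d|.
Radius of convergence: R = |-2 − z₀| = |-3| = 3 (distance from z₀ to the singularity z = -2).

c_0 = 1/9, c_1 = -2/27, c_2 = 1/27, c_3 = -4/243; R = 3.


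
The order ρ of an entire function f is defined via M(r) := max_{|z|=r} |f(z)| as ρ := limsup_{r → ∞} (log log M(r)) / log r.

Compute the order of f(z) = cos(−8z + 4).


cos(w) is a linear combination of e^{iw} and e^{−iw} (or e^w, e^{−w} in the hyperbolic case), so |cos(w)| ≤ e^{|w|}. With w = −8z + 4, |w| ≤ 8|z| + 4 = 8r + 4 on |z| = r, giving M(r) ≤ e^{8r + 4}, so ρ ≤ 1. On a suitable ray (z = it for sin/cos; z = t for sinh/cosh, t real → ∞), |cos(−8z + 4)| grows like e^{8|t|}/2, so ρ ≥ 1. Hence ρ = 1.
Therefore ρ = 1.

Order ρ = 1.


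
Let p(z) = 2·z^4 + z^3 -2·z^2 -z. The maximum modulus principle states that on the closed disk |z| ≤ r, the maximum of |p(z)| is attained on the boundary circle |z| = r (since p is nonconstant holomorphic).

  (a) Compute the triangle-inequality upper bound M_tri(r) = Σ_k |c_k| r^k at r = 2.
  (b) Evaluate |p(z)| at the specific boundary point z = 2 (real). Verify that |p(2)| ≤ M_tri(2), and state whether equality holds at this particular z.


Coefficients: c_0 = 0, c_1 = -1, c_2 = -2, c_3 = 1, c_4 = 2. Radius r = 2.
Part (a). Triangle bound: M_tri(r) = Σ_k |c_k| r^k
  = |0|·2^0 + |-1|·2^1 + |-2|·2^2 + |1|·2^3 + |2|·2^4
  = 0 + 2 + 8 + 8 + 32 = 50.
This bounds M(r) := max_{|z|=r} |p(z)| from above; equality holds iff all terms c_k z^k can be made to align in phase at a single z on |z|=r.
Part (b). At z = 2 (real, on the circle |z| = r):
  p(2) = (0)·2^0 + (-1)·2^1 + (-2)·2^2 + (1)·2^3 + (2)·2^4 = 30.
  |p(2)| = 30.
Check: |p(2)| = 30 ≤ 50 = M_tri(2). ✓ Equality does not hold at z = 2 (the coefficients have mixed signs, so the terms do not all align in phase there).

M_tri(2) = 50; |p(2)| = 30; equality at z=2: no.


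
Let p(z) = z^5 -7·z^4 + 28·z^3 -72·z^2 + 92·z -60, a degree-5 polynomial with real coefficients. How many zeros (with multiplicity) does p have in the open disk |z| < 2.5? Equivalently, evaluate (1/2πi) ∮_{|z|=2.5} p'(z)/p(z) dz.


The zeros of p are: (1 + 3i), (1 - 3i), 3, (1 + 1i), (1 - 1i).
Their magnitudes are: 3.162, 3.162, 3, 1.414, 1.414.
Zeros with |z| < R = 2.5: (1 + 1i), (1 - 1i).
Count = 2.
By the argument principle, (1/2πi) ∮_{|z|=R} p'(z)/p(z) dz equals exactly this count.

Number of zeros inside |z| < 2.5: 2.


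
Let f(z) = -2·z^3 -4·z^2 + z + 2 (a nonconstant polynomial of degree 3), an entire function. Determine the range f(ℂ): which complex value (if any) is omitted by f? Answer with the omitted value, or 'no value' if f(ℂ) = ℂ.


Little Picard bounds the complement of f(ℂ) to at most one point.
For every w ∈ ℂ, the equation p(z) − w = 0 is a nonconstant polynomial in z and hence has at least one root by the fundamental theorem of algebra. So p is surjective onto ℂ, omitting no value.

Omitted value: no value.


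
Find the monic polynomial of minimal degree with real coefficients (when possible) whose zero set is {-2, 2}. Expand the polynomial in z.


The polynomial is p(z) = ∏_{α ∈ S} (z − α), where S = {-2, 2}.
Expanding the product yields: p(z) = z^2 -4.
The resulting polynomial has degree 2 and real coefficients as required.

p(z) = z^2 -4.


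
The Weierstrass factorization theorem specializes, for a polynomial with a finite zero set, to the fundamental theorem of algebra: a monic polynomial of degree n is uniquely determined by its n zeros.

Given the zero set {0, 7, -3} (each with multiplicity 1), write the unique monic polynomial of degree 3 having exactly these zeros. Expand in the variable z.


The polynomial is p(z) = ∏_{α ∈ S} (z − α), where S = {0, 7, -3}.
Expanding the product yields: p(z) = z^3 -4·z^2 -21·z.
The resulting polynomial has degree 3 and real coefficients as required.

p(z) = z^3 -4·z^2 -21·z.


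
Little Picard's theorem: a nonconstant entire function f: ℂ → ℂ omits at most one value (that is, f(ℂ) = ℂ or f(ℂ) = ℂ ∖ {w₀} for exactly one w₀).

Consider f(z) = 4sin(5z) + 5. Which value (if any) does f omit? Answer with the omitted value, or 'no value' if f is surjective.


Little Picard bounds the complement of f(ℂ) to at most one point.
sin is entire and surjective onto ℂ: for every w ∈ ℂ, sin(ζ) = w has a solution ζ ∈ ℂ (e.g., via the complex inverse arcsin). With ζ = 5z this gives z = ζ/(5). Then 4·sin(5z) takes every value in 4·ℂ = ℂ, and adding 5 is a bijection of ℂ. So f is surjective and omits no value. (Note: only on the real line is sin bounded by [−1, 1].)

Omitted value: no value.


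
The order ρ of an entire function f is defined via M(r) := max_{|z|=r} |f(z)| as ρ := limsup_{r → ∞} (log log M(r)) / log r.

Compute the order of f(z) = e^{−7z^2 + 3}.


|e^{−7z^2 + 3}| = e^{Re(-7·z^2) + 3} ≤ e^{7|z|^2 + 3} = e^{7r^2 + 3} on |z| = r, so ρ ≤ 2. Choosing z on |z|=r so that -7·z^2 is real positive (always possible by picking arg z appropriately) gives |f(z)| = e^{7r^2 + 3}, matching the bound. The additive constant 3 does not affect log log M(r) ~ 2·log r. Hence ρ = 2.
Therefore ρ = 2.

Order ρ = 2.


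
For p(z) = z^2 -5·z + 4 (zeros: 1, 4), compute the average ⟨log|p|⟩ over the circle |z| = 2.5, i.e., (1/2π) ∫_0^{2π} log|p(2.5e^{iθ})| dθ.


Zeros: 1, 4; r = 2.5.
Inside |z| < r: 1. Outside (|z| ≥ r): 4.
p(0) = 4, so log|p(0)| = log(4) = 1.3863.
Apply Jensen: I(r) = log|p(0)| + Σ_k log(r/|z_k|), summed over zeros inside |z| < r.
  log(r/|z_k|) for z_k = 1: log(2.5/1) = 0.9163
  Outside zeros (4) contribute nothing to the Jensen sum.
Sum over inside zeros: 0.9163.
I(r) = log|p(0)| + (inside sum) = 1.3863 + 0.9163 = 2.3026.
Note: since some zeros are outside |z| ≤ r, the simplified n·log(r) form does NOT apply — only the inside zeros contribute.

I(r) ≈ 2.3026.


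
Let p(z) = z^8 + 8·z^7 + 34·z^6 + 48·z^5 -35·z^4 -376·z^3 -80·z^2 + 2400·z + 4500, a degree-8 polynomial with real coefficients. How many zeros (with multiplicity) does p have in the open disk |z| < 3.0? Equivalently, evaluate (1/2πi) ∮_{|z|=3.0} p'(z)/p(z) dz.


The zeros of p are: (-3 + 3i), (-3 - 3i), (-2 + 1i), (-2 - 1i), (2 + 1i), (2 - 1i), (-1 + 3i), (-1 - 3i).
Their magnitudes are: 4.243, 4.243, 2.236, 2.236, 2.236, 2.236, 3.162, 3.162.
Zeros with |z| < R = 3.0: (-2 + 1i), (-2 - 1i), (2 + 1i), (2 - 1i).
Count = 4.
By the argument principle, (1/2πi) ∮_{|z|=R} p'(z)/p(z) dz equals exactly this count.

Number of zeros inside |z| < 3.0: 4.


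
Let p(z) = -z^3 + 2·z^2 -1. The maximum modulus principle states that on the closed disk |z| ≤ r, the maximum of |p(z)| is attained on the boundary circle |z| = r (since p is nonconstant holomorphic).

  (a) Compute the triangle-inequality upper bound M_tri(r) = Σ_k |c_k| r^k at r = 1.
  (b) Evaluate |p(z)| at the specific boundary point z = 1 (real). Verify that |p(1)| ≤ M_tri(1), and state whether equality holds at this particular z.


Coefficients: c_0 = -1, c_1 = 0, c_2 = 2, c_3 = -1. Radius r = 1.
Part (a). Triangle bound: M_tri(r) = Σ_k |c_k| r^k
  = |-1|·1^0 + |0|·1^1 + |2|·1^2 + |-1|·1^3
  = 1 + 0 + 2 + 1 = 4.
This bounds M(r) := max_{|z|=r} |p(z)| from above; equality holds iff all terms c_k z^k can be made to align in phase at a single z on |z|=r.
Part (b). At z = 1 (real, on the circle |z| = r):
  p(1) = (-1)·1^0 + (0)·1^1 + (2)·1^2 + (-1)·1^3 = 0.
  |p(1)| = 0.
Check: |p(1)| = 0 ≤ 4 = M_tri(1). ✓ Equality does not hold at z = 1 (the coefficients have mixed signs, so the terms do not all align in phase there).

M_tri(1) = 4; |p(1)| = 0; equality at z=1: no.


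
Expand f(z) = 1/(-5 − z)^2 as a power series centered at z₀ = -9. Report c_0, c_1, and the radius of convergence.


Let w = z − z₀, so z = z₀ + w.
Then -5 − z = -5 − (z₀ + w) = (-5 − z₀) − w = 4 − w.
f(z) = 1/(4 − w)^2 = (1/(4)^2) · (1 − w/(4))^{−2}.
By the binomial series (1−u)^{−2} = Σ_{n≥0} C(n+1, 1) u^n for |u|<1, with u = w/(4):
  c_n = C(n+1, 1) / (4)^(n+2).
  c_0 = 1/(4)^2 = 1/16.
  c_1 = 2/(4)^3 = 1/32.
The series is valid for |w/d| < 1, i.e. |z − z₀| < |d|.
Radius of convergence: R = |-5 − z₀| = |4| = 4 (distance from z₀ to the singularity z = -5).

c_0 = 1/16, c_1 = 1/32; R = 4.


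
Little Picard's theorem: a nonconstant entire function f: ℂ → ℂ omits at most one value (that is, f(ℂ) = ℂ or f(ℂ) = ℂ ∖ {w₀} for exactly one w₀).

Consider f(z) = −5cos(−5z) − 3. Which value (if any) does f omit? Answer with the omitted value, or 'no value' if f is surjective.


Little Picard bounds the complement of f(ℂ) to at most one point.
cos is entire and surjective onto ℂ: for every w ∈ ℂ, cos(ζ) = w has a solution ζ ∈ ℂ (e.g., via the complex inverse arccos). With ζ = −5z this gives z = ζ/(-5). Then -5·cos(−5z) takes every value in -5·ℂ = ℂ, and adding -3 is a bijection of ℂ. So f is surjective and omits no value. (Note: only on the real line is cos bounded by [−1, 1].)

Omitted value: no value.


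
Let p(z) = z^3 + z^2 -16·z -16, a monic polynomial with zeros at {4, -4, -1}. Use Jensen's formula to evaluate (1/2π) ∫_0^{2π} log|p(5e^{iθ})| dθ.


Zeros: -4, -1, 4; r = 5.
Inside |z| < r: -4, -1, 4. Outside (|z| ≥ r): ∅.
p(0) = -16, so log|p(0)| = log(16) = 2.7726.
Apply Jensen: I(r) = log|p(0)| + Σ_k log(r/|z_k|), summed over zeros inside |z| < r.
  log(r/|z_k|) for z_k = 4: log(5/4) = 0.2231
  log(r/|z_k|) for z_k = -4: log(5/4) = 0.2231
  log(r/|z_k|) for z_k = -1: log(5/1) = 1.6094
Sum over inside zeros: 2.0557.
I(r) = log|p(0)| + (inside sum) = 2.7726 + 2.0557 = 4.8283.
Closed form (all zeros inside, monic): I(r) = n·log(r) = 3·log(5) = 4.8283. ✓

I(r) ≈ 4.8283.


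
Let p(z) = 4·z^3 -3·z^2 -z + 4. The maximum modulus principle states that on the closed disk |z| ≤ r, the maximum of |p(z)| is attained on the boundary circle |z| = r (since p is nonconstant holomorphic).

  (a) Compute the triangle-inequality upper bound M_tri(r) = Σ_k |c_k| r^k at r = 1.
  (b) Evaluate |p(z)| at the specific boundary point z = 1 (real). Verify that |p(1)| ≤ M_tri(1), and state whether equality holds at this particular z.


Coefficients: c_0 = 4, c_1 = -1, c_2 = -3, c_3 = 4. Radius r = 1.
Part (a). Triangle bound: M_tri(r) = Σ_k |c_k| r^k
  = |4|·1^0 + |-1|·1^1 + |-3|·1^2 + |4|·1^3
  = 4 + 1 + 3 + 4 = 12.
This bounds M(r) := max_{|z|=r} |p(z)| from above; equality holds iff all terms c_k z^k can be made to align in phase at a single z on |z|=r.
Part (b). At z = 1 (real, on the circle |z| = r):
  p(1) = (4)·1^0 + (-1)·1^1 + (-3)·1^2 + (4)·1^3 = 4.
  |p(1)| = 4.
Check: |p(1)| = 4 ≤ 12 = M_tri(1). ✓ Equality does not hold at z = 1 (the coefficients have mixed signs, so the terms do not all align in phase there).

M_tri(1) = 12; |p(1)| = 4; equality at z=1: no.


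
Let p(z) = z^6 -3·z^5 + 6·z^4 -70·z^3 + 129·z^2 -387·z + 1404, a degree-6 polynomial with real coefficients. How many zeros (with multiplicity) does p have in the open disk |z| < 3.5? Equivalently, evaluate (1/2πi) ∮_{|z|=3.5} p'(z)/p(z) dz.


The zeros of p are: (0 + 3i), (0 - 3i), 3, 4, (-2 + 3i), (-2 - 3i).
Their magnitudes are: 3, 3, 3, 4, 3.606, 3.606.
Zeros with |z| < R = 3.5: (0 + 3i), (0 - 3i), 3.
Count = 3.
By the argument principle, (1/2πi) ∮_{|z|=R} p'(z)/p(z) dz equals exactly this count.

Number of zeros inside |z| < 3.5: 3.


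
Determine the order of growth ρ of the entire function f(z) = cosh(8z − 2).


cosh(w) is a linear combination of e^{iw} and e^{−iw} (or e^w, e^{−w} in the hyperbolic case), so |cosh(w)| ≤ e^{|w|}. With w = 8z − 2, |w| ≤ 8|z| + 2 = 8r + 2 on |z| = r, giving M(r) ≤ e^{8r + 2}, so ρ ≤ 1. On a suitable ray (z = it for sin/cos; z = t for sinh/cosh, t real → ∞), |cosh(8z − 2)| grows like e^{8|t|}/2, so ρ ≥ 1. Hence ρ = 1.
Therefore ρ = 1.

Order ρ = 1.


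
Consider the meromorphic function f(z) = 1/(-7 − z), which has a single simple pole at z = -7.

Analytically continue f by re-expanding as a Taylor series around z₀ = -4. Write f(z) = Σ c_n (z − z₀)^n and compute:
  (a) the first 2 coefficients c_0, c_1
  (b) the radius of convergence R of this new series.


Let w = z − z₀, so z = z₀ + w.
Then -7 − z = -7 − (z₀ + w) = (-7 − z₀) − w = -3 − w.
f(z) = 1/(-3 − w) = (1/(-3)) · 1/(1 − w/(-3)) = Σ_{n≥0} w^n / (-3)^(n+1).
So c_n = 1/(-3)^(n+1):
  c_0 = 1/(-3)^1 = -1/3.
  c_1 = 1/(-3)^2 = 1/9.
The series is valid for |w/d| < 1, i.e. |z − z₀| < |d|.
Radius of convergence: R = |-7 − z₀| = |-3| = 3 (distance from z₀ to the singularity z = -7).

c_0 = -1/3, c_1 = 1/9; R = 3.


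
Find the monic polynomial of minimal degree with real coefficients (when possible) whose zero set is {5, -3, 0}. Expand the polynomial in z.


The polynomial is p(z) = ∏_{α ∈ S} (z − α), where S = {5, -3, 0}.
Expanding the product yields: p(z) = z^3 -2·z^2 -15·z.
The resulting polynomial has degree 3 and real coefficients as required.

p(z) = z^3 -2·z^2 -15·z.


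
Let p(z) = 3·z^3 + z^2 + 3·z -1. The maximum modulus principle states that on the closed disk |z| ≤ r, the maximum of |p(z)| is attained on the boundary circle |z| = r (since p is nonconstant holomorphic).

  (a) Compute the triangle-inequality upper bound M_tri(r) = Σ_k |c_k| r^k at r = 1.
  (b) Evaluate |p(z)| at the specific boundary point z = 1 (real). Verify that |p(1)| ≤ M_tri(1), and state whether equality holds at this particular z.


Coefficients: c_0 = -1, c_1 = 3, c_2 = 1, c_3 = 3. Radius r = 1.
Part (a). Triangle bound: M_tri(r) = Σ_k |c_k| r^k
  = |-1|·1^0 + |3|·1^1 + |1|·1^2 + |3|·1^3
  = 1 + 3 + 1 + 3 = 8.
This bounds M(r) := max_{|z|=r} |p(z)| from above; equality holds iff all terms c_k z^k can be made to align in phase at a single z on |z|=r.
Part (b). At z = 1 (real, on the circle |z| = r):
  p(1) = (-1)·1^0 + (3)·1^1 + (1)·1^2 + (3)·1^3 = 6.
  |p(1)| = 6.
Check: |p(1)| = 6 ≤ 8 = M_tri(1). ✓ Equality does not hold at z = 1 (the coefficients have mixed signs, so the terms do not all align in phase there).

M_tri(1) = 8; |p(1)| = 6; equality at z=1: no.


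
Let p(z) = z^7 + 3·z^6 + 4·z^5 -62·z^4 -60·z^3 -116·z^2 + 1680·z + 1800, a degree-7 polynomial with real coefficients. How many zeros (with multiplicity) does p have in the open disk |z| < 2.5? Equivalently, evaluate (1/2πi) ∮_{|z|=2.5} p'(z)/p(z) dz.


The zeros of p are: -1, (-3 + 3i), (-3 - 3i), (-1 + 3i), (-1 - 3i), (3 + 1i), (3 - 1i).
Their magnitudes are: 1, 4.243, 4.243, 3.162, 3.162, 3.162, 3.162.
Zeros with |z| < R = 2.5: -1.
Count = 1.
By the argument principle, (1/2πi) ∮_{|z|=R} p'(z)/p(z) dz equals exactly this count.

Number of zeros inside |z| < 2.5: 1.


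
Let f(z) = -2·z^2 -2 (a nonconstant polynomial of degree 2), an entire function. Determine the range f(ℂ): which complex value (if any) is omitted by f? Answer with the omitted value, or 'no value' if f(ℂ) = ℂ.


Little Picard bounds the complement of f(ℂ) to at most one point.
For every w ∈ ℂ, the equation p(z) − w = 0 is a nonconstant polynomial in z and hence has at least one root by the fundamental theorem of algebra. So p is surjective onto ℂ, omitting no value.

Omitted value: no value.


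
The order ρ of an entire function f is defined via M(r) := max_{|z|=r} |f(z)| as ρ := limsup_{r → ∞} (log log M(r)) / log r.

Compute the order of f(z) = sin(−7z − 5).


sin(w) is a linear combination of e^{iw} and e^{−iw} (or e^w, e^{−w} in the hyperbolic case), so |sin(w)| ≤ e^{|w|}. With w = −7z − 5, |w| ≤ 7|z| + 5 = 7r + 5 on |z| = r, giving M(r) ≤ e^{7r + 5}, so ρ ≤ 1. On a suitable ray (z = it for sin/cos; z = t for sinh/cosh, t real → ∞), |sin(−7z − 5)| grows like e^{7|t|}/2, so ρ ≥ 1. Hence ρ = 1.
Therefore ρ = 1.

Order ρ = 1.


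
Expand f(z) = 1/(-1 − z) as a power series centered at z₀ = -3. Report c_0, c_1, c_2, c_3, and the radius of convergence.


Let w = z − z₀, so z = z₀ + w.
Then -1 − z = -1 − (z₀ + w) = (-1 − z₀) − w = 2 − w.
f(z) = 1/(2 − w) = (1/(2)) · 1/(1 − w/(2)) = Σ_{n≥0} w^n / (2)^(n+1).
So c_n = 1/(2)^(n+1):
  c_0 = 1/(2)^1 = 1/2.
  c_1 = 1/(2)^2 = 1/4.
  c_2 = 1/(2)^3 = 1/8.
  c_3 = 1/(2)^4 = 1/16.
The series is valid for |w/d| < 1, i.e. |z − z₀| < |d|.
Radius of convergence: R = |-1 − z₀| = |2| = 2 (distance from z₀ to the singularity z = -1).

c_0 = 1/2, c_1 = 1/4, c_2 = 1/8, c_3 = 1/16; R = 2.


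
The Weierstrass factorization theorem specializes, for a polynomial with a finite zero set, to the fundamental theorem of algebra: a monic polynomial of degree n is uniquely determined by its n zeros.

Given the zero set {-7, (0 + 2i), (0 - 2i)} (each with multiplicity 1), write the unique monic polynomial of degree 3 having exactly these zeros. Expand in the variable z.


The polynomial is p(z) = ∏_{α ∈ S} (z − α), where S = {-7, (0 + 2i), (0 - 2i)}.
Expanding the product yields: p(z) = z^3 + 7·z^2 + 4·z + 28.
Note conjugate pairs combine to real quadratics: (z − (0+2i))(z − (0−2i)) = z² + 4.
The resulting polynomial has degree 3 and real coefficients as required.

p(z) = z^3 + 7·z^2 + 4·z + 28.


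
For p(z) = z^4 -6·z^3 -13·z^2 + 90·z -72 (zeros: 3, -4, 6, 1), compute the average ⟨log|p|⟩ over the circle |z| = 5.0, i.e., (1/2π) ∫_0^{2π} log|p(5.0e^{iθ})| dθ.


Zeros: -4, 1, 3, 6; r = 5.0.
Inside |z| < r: -4, 1, 3. Outside (|z| ≥ r): 6.
p(0) = -72, so log|p(0)| = log(72) = 4.2767.
Apply Jensen: I(r) = log|p(0)| + Σ_k log(r/|z_k|), summed over zeros inside |z| < r.
  log(r/|z_k|) for z_k = 3: log(5.0/3) = 0.5108
  log(r/|z_k|) for z_k = -4: log(5.0/4) = 0.2231
  log(r/|z_k|) for z_k = 1: log(5.0/1) = 1.6094
  Outside zeros (6) contribute nothing to the Jensen sum.
Sum over inside zeros: 2.3434.
I(r) = log|p(0)| + (inside sum) = 4.2767 + 2.3434 = 6.6201.
Note: since some zeros are outside |z| ≤ r, the simplified n·log(r) form does NOT apply — only the inside zeros contribute.

I(r) ≈ 6.6201.


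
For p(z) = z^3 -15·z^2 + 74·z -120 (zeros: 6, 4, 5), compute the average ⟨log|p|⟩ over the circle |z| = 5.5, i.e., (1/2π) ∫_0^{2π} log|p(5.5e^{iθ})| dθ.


Zeros: 4, 5, 6; r = 5.5.
Inside |z| < r: 4, 5. Outside (|z| ≥ r): 6.
p(0) = -120, so log|p(0)| = log(120) = 4.7875.
Apply Jensen: I(r) = log|p(0)| + Σ_k log(r/|z_k|), summed over zeros inside |z| < r.
  log(r/|z_k|) for z_k = 4: log(5.5/4) = 0.3185
  log(r/|z_k|) for z_k = 5: log(5.5/5) = 0.0953
  Outside zeros (6) contribute nothing to the Jensen sum.
Sum over inside zeros: 0.4138.
I(r) = log|p(0)| + (inside sum) = 4.7875 + 0.4138 = 5.2013.
Note: since some zeros are outside |z| ≤ r, the simplified n·log(r) form does NOT apply — only the inside zeros contribute.

I(r) ≈ 5.2013.


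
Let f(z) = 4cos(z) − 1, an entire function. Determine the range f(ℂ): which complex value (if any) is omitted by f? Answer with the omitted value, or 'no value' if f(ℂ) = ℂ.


Little Picard bounds the complement of f(ℂ) to at most one point.
cos is entire and surjective onto ℂ: for every w ∈ ℂ, cos(ζ) = w has a solution ζ ∈ ℂ (e.g., via the complex inverse arccos). With ζ = z this gives z = ζ/(1). Then 4·cos(z) takes every value in 4·ℂ = ℂ, and adding -1 is a bijection of ℂ. So f is surjective and omits no value. (Note: only on the real line is cos bounded by [−1, 1].)

Omitted value: no value.


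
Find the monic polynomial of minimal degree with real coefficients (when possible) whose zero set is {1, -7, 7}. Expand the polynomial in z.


The polynomial is p(z) = ∏_{α ∈ S} (z − α), where S = {1, -7, 7}.
Expanding the product yields: p(z) = z^3 -z^2 -49·z + 49.
The resulting polynomial has degree 3 and real coefficients as required.

p(z) = z^3 -z^2 -49·z + 49.


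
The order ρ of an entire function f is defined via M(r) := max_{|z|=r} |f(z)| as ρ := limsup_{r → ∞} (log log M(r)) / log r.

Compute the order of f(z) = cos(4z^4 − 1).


Write cos(w) = (e^{iw} ± e^{−iw})/(2 or 2i), so |cos(w)| ≤ e^{|w|}. With w = 4z^4 − 1, |w| ≤ 4r^4 + 1 on |z|=r, giving M(r) ≤ e^{4r^4 + 1} and ρ ≤ 4. For the lower bound, choose z on |z|=r with 4z^4 purely imaginary of modulus 4r^4; then |cos(4z^4 − 1)| grows like e^{4r^4}/2, so ρ ≥ 4. Hence ρ = 4.
Therefore ρ = 4.

Order ρ = 4.


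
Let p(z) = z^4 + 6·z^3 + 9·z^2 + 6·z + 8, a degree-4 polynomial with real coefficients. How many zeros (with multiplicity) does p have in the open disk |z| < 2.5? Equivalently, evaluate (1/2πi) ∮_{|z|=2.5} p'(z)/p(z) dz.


The zeros of p are: (0 + 1i), (0 - 1i), -4, -2.
Their magnitudes are: 1, 1, 4, 2.
Zeros with |z| < R = 2.5: (0 + 1i), (0 - 1i), -2.
Count = 3.
By the argument principle, (1/2πi) ∮_{|z|=R} p'(z)/p(z) dz equals exactly this count.

Number of zeros inside |z| < 2.5: 3.


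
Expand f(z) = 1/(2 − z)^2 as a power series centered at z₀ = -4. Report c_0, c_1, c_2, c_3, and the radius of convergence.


Let w = z − z₀, so z = z₀ + w.
Then 2 − z = 2 − (z₀ + w) = (2 − z₀) − w = 6 − w.
f(z) = 1/(6 − w)^2 = (1/(6)^2) · (1 − w/(6))^{−2}.
By the binomial series (1−u)^{−2} = Σ_{n≥0} C(n+1, 1) u^n for |u|<1, with u = w/(6):
  c_n = C(n+1, 1) / (6)^(n+2).
  c_0 = 1/(6)^2 = 1/36.
  c_1 = 2/(6)^3 = 1/108.
  c_2 = 3/(6)^4 = 1/432.
  c_3 = 4/(6)^5 = 1/1944.
The series is valid for |w/d| < 1, i.e. |z − z₀| < |d|.
Radius of convergence: R = |2 − z₀| = |6| = 6 (distance from z₀ to the singularity z = 2).

c_0 = 1/36, c_1 = 1/108, c_2 = 1/432, c_3 = 1/1944; R = 6.


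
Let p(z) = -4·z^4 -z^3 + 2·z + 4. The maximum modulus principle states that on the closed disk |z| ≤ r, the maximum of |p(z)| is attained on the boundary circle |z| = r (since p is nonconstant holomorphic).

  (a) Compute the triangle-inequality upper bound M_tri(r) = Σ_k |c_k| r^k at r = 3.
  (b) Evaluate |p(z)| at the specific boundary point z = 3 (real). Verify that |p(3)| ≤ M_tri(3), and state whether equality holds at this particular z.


Coefficients: c_0 = 4, c_1 = 2, c_2 = 0, c_3 = -1, c_4 = -4. Radius r = 3.
Part (a). Triangle bound: M_tri(r) = Σ_k |c_k| r^k
  = |4|·3^0 + |2|·3^1 + |0|·3^2 + |-1|·3^3 + |-4|·3^4
  = 4 + 6 + 0 + 27 + 324 = 361.
This bounds M(r) := max_{|z|=r} |p(z)| from above; equality holds iff all terms c_k z^k can be made to align in phase at a single z on |z|=r.
Part (b). At z = 3 (real, on the circle |z| = r):
  p(3) = (4)·3^0 + (2)·3^1 + (0)·3^2 + (-1)·3^3 + (-4)·3^4 = -341.
  |p(3)| = 341.
Check: |p(3)| = 341 ≤ 361 = M_tri(3). ✓ Equality does not hold at z = 3 (the coefficients have mixed signs, so the terms do not all align in phase there).

M_tri(3) = 361; |p(3)| = 341; equality at z=3: no.


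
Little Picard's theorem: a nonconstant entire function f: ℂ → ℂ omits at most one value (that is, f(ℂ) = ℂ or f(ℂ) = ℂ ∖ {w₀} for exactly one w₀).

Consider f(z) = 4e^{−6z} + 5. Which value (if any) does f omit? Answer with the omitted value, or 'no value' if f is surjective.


Little Picard bounds the complement of f(ℂ) to at most one point.
e^{−6z} is never zero on ℂ, so 4·e^{−6z} takes every value in ℂ ∖ {0}. Adding 5 shifts the range to ℂ ∖ {5}. Thus f omits exactly the value 5.

Omitted value: 5.


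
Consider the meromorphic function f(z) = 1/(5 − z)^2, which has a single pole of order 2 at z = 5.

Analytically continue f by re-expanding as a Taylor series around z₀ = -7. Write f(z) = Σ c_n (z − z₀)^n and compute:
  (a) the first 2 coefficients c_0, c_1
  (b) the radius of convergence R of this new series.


Let w = z − z₀, so z = z₀ + w.
Then 5 − z = 5 − (z₀ + w) = (5 − z₀) − w = 12 − w.
f(z) = 1/(12 − w)^2 = (1/(12)^2) · (1 − w/(12))^{−2}.
By the binomial series (1−u)^{−2} = Σ_{n≥0} C(n+1, 1) u^n for |u|<1, with u = w/(12):
  c_n = C(n+1, 1) / (12)^(n+2).
  c_0 = 1/(12)^2 = 1/144.
  c_1 = 2/(12)^3 = 1/864.
The series is valid for |w/d| < 1, i.e. |z − z₀| < |d|.
Radius of convergence: R = |5 − z₀| = |12| = 12 (distance from z₀ to the singularity z = 5).

c_0 = 1/144, c_1 = 1/864; R = 12.


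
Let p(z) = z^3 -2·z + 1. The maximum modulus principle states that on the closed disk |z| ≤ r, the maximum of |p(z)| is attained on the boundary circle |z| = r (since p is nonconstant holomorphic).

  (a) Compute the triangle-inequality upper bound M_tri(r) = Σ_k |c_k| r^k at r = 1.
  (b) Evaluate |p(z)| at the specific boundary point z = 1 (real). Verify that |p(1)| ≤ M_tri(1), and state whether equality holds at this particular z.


Coefficients: c_0 = 1, c_1 = -2, c_2 = 0, c_3 = 1. Radius r = 1.
Part (a). Triangle bound: M_tri(r) = Σ_k |c_k| r^k
  = |1|·1^0 + |-2|·1^1 + |0|·1^2 + |1|·1^3
  = 1 + 2 + 0 + 1 = 4.
This bounds M(r) := max_{|z|=r} |p(z)| from above; equality holds iff all terms c_k z^k can be made to align in phase at a single z on |z|=r.
Part (b). At z = 1 (real, on the circle |z| = r):
  p(1) = (1)·1^0 + (-2)·1^1 + (0)·1^2 + (1)·1^3 = 0.
  |p(1)| = 0.
Check: |p(1)| = 0 ≤ 4 = M_tri(1). ✓ Equality does not hold at z = 1 (the coefficients have mixed signs, so the terms do not all align in phase there).

M_tri(1) = 4; |p(1)| = 0; equality at z=1: no.


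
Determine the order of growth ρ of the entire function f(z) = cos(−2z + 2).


cos(w) is a linear combination of e^{iw} and e^{−iw} (or e^w, e^{−w} in the hyperbolic case), so |cos(w)| ≤ e^{|w|}. With w = −2z + 2, |w| ≤ 2|z| + 2 = 2r + 2 on |z| = r, giving M(r) ≤ e^{2r + 2}, so ρ ≤ 1. On a suitable ray (z = it for sin/cos; z = t for sinh/cosh, t real → ∞), |cos(−2z + 2)| grows like e^{2|t|}/2, so ρ ≥ 1. Hence ρ = 1.
Therefore ρ = 1.

Order ρ = 1.


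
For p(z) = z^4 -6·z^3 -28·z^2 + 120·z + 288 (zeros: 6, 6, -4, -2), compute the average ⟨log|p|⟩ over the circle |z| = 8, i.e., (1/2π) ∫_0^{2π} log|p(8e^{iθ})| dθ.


Zeros: -4, -2, 6, 6; r = 8.
Inside |z| < r: -4, -2, 6, 6. Outside (|z| ≥ r): ∅.
p(0) = 288, so log|p(0)| = log(288) = 5.6630.
Apply Jensen: I(r) = log|p(0)| + Σ_k log(r/|z_k|), summed over zeros inside |z| < r.
  log(r/|z_k|) for z_k = 6: log(8/6) = 0.2877
  log(r/|z_k|) for z_k = 6: log(8/6) = 0.2877
  log(r/|z_k|) for z_k = -4: log(8/4) = 0.6931
  log(r/|z_k|) for z_k = -2: log(8/2) = 1.3863
Sum over inside zeros: 2.6548.
I(r) = log|p(0)| + (inside sum) = 5.6630 + 2.6548 = 8.3178.
Closed form (all zeros inside, monic): I(r) = n·log(r) = 4·log(8) = 8.3178. ✓

I(r) ≈ 8.3178.


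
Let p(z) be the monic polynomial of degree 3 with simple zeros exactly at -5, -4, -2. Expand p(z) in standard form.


The polynomial is p(z) = ∏_{α ∈ S} (z − α), where S = {-5, -4, -2}.
Expanding the product yields: p(z) = z^3 + 11·z^2 + 38·z + 40.
The resulting polynomial has degree 3 and real coefficients as required.

p(z) = z^3 + 11·z^2 + 38·z + 40.


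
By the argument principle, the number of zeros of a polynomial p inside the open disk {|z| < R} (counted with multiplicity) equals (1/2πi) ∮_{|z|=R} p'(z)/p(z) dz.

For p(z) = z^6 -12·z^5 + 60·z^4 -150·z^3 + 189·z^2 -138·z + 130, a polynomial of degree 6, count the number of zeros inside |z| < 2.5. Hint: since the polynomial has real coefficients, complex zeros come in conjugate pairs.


The zeros of p are: (0 + 1i), (0 - 1i), (3 + 2i), (3 - 2i), (3 + 1i), (3 - 1i).
Their magnitudes are: 1, 1, 3.606, 3.606, 3.162, 3.162.
Zeros with |z| < R = 2.5: (0 + 1i), (0 - 1i).
Count = 2.
By the argument principle, (1/2πi) ∮_{|z|=R} p'(z)/p(z) dz equals exactly this count.

Number of zeros inside |z| < 2.5: 2.


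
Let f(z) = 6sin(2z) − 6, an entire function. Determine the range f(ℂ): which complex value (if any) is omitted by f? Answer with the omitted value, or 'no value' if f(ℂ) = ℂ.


Little Picard bounds the complement of f(ℂ) to at most one point.
sin is entire and surjective onto ℂ: for every w ∈ ℂ, sin(ζ) = w has a solution ζ ∈ ℂ (e.g., via the complex inverse arcsin). With ζ = 2z this gives z = ζ/(2). Then 6·sin(2z) takes every value in 6·ℂ = ℂ, and adding -6 is a bijection of ℂ. So f is surjective and omits no value. (Note: only on the real line is sin bounded by [−1, 1].)

Omitted value: no value.


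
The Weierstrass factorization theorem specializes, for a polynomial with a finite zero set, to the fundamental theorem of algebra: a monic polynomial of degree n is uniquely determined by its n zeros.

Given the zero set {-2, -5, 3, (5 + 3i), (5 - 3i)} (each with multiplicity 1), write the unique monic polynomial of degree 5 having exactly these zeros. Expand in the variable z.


The polynomial is p(z) = ∏_{α ∈ S} (z − α), where S = {-2, -5, 3, (5 + 3i), (5 - 3i)}.
Expanding the product yields: p(z) = z^5 -6·z^4 -17·z^3 + 216·z^2 -74·z -1020.
Note conjugate pairs combine to real quadratics: (z − (5+3i))(z − (5−3i)) = z² − 10z + 34.
The resulting polynomial has degree 5 and real coefficients as required.

p(z) = z^5 -6·z^4 -17·z^3 + 216·z^2 -74·z -1020.


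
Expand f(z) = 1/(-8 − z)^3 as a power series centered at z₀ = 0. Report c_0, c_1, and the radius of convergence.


Let w = z − z₀, so z = z₀ + w.
Then -8 − z = -8 − (z₀ + w) = (-8 − z₀) − w = -8 − w.
f(z) = 1/(-8 − w)^3 = (1/(-8)^3) · (1 − w/(-8))^{−3}.
By the binomial series (1−u)^{−3} = Σ_{n≥0} C(n+2, 2) u^n for |u|<1, with u = w/(-8):
  c_n = C(n+2, 2) / (-8)^(n+3).
  c_0 = 1/(-8)^3 = -1/512.
  c_1 = 3/(-8)^4 = 3/4096.
The series is valid for |w/d| < 1, i.e. |z − z₀| < |d|.
Radius of convergence: R = |-8 − z₀| = |-8| = 8 (distance from z₀ to the singularity z = -8).

c_0 = -1/512, c_1 = 3/4096; R = 8.


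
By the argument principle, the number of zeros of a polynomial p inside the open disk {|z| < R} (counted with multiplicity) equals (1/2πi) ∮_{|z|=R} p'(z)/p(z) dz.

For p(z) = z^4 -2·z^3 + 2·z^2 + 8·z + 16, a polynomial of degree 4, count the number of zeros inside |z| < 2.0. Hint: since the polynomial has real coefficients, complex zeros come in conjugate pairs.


The zeros of p are: (-1 + 1i), (-1 - 1i), (2 + 2i), (2 - 2i).
Their magnitudes are: 1.414, 1.414, 2.828, 2.828.
Zeros with |z| < R = 2.0: (-1 + 1i), (-1 - 1i).
Count = 2.
By the argument principle, (1/2πi) ∮_{|z|=R} p'(z)/p(z) dz equals exactly this count.

Number of zeros inside |z| < 2.0: 2.


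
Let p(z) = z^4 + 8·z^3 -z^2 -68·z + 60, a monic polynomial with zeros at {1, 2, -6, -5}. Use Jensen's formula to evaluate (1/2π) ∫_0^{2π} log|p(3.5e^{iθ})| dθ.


Zeros: -6, -5, 1, 2; r = 3.5.
Inside |z| < r: 1, 2. Outside (|z| ≥ r): -6, -5.
p(0) = 60, so log|p(0)| = log(60) = 4.0943.
Apply Jensen: I(r) = log|p(0)| + Σ_k log(r/|z_k|), summed over zeros inside |z| < r.
  log(r/|z_k|) for z_k = 1: log(3.5/1) = 1.2528
  log(r/|z_k|) for z_k = 2: log(3.5/2) = 0.5596
  Outside zeros (-6, -5) contribute nothing to the Jensen sum.
Sum over inside zeros: 1.8124.
I(r) = log|p(0)| + (inside sum) = 4.0943 + 1.8124 = 5.9067.
Note: since some zeros are outside |z| ≤ r, the simplified n·log(r) form does NOT apply — only the inside zeros contribute.

I(r) ≈ 5.9067.


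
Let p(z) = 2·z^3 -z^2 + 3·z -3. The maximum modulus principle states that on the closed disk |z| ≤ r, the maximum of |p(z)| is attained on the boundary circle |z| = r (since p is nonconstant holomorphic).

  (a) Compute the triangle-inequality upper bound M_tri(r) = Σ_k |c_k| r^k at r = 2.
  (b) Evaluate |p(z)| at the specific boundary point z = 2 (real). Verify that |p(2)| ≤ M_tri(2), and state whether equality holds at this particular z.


Coefficients: c_0 = -3, c_1 = 3, c_2 = -1, c_3 = 2. Radius r = 2.
Part (a). Triangle bound: M_tri(r) = Σ_k |c_k| r^k
  = |-3|·2^0 + |3|·2^1 + |-1|·2^2 + |2|·2^3
  = 3 + 6 + 4 + 16 = 29.
This bounds M(r) := max_{|z|=r} |p(z)| from above; equality holds iff all terms c_k z^k can be made to align in phase at a single z on |z|=r.
Part (b). At z = 2 (real, on the circle |z| = r):
  p(2) = (-3)·2^0 + (3)·2^1 + (-1)·2^2 + (2)·2^3 = 15.
  |p(2)| = 15.
Check: |p(2)| = 15 ≤ 29 = M_tri(2). ✓ Equality does not hold at z = 2 (the coefficients have mixed signs, so the terms do not all align in phase there).

M_tri(2) = 29; |p(2)| = 15; equality at z=2: no.


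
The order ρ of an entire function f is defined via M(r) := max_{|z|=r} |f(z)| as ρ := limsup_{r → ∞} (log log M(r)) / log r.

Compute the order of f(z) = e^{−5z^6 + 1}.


|e^{−5z^6 + 1}| = e^{Re(-5·z^6) + 1} ≤ e^{5|z|^6 + 1} = e^{5r^6 + 1} on |z| = r, so ρ ≤ 6. Choosing z on |z|=r so that -5·z^6 is real positive (always possible by picking arg z appropriately) gives |f(z)| = e^{5r^6 + 1}, matching the bound. The additive constant 1 does not affect log log M(r) ~ 6·log r. Hence ρ = 6.
Therefore ρ = 6.

Order ρ = 6.


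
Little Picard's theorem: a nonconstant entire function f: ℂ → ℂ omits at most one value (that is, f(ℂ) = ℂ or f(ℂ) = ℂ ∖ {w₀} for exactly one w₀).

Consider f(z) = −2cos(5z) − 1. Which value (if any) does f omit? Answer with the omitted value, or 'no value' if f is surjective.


Little Picard bounds the complement of f(ℂ) to at most one point.
cos is entire and surjective onto ℂ: for every w ∈ ℂ, cos(ζ) = w has a solution ζ ∈ ℂ (e.g., via the complex inverse arccos). With ζ = 5z this gives z = ζ/(5). Then -2·cos(5z) takes every value in -2·ℂ = ℂ, and adding -1 is a bijection of ℂ. So f is surjective and omits no value. (Note: only on the real line is cos bounded by [−1, 1].)

Omitted value: no value.


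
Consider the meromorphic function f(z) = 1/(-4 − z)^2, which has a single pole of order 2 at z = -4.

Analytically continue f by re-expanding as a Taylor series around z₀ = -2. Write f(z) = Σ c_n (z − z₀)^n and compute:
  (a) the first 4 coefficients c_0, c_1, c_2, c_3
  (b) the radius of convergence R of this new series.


Let w = z − z₀, so z = z₀ + w.
Then -4 − z = -4 − (z₀ + w) = (-4 − z₀) − w = -2 − w.
f(z) = 1/(-2 − w)^2 = (1/(-2)^2) · (1 − w/(-2))^{−2}.
By the binomial series (1−u)^{−2} = Σ_{n≥0} C(n+1, 1) u^n for |u|<1, with u = w/(-2):
  c_n = C(n+1, 1) / (-2)^(n+2).
  c_0 = 1/(-2)^2 = 1/4.
  c_1 = 2/(-2)^3 = -1/4.
  c_2 = 3/(-2)^4 = 3/16.
  c_3 = 4/(-2)^5 = -1/8.
The series is valid for |w/d| < 1, i.e. |z − z₀| < |d|.
Radius of convergence: R = |-4 − z₀| = |-2| = 2 (distance from z₀ to the singularity z = -4).

c_0 = 1/4, c_1 = -1/4, c_2 = 3/16, c_3 = -1/8; R = 2.


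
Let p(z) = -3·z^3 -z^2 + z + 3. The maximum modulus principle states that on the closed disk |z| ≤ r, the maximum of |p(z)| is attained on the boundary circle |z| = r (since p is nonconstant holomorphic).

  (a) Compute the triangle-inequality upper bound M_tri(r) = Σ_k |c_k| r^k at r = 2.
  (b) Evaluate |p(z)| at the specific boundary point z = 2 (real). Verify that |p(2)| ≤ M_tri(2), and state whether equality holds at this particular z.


Coefficients: c_0 = 3, c_1 = 1, c_2 = -1, c_3 = -3. Radius r = 2.
Part (a). Triangle bound: M_tri(r) = Σ_k |c_k| r^k
  = |3|·2^0 + |1|·2^1 + |-1|·2^2 + |-3|·2^3
  = 3 + 2 + 4 + 24 = 33.
This bounds M(r) := max_{|z|=r} |p(z)| from above; equality holds iff all terms c_k z^k can be made to align in phase at a single z on |z|=r.
Part (b). At z = 2 (real, on the circle |z| = r):
  p(2) = (3)·2^0 + (1)·2^1 + (-1)·2^2 + (-3)·2^3 = -23.
  |p(2)| = 23.
Check: |p(2)| = 23 ≤ 33 = M_tri(2). ✓ Equality does not hold at z = 2 (the coefficients have mixed signs, so the terms do not all align in phase there).

M_tri(2) = 33; |p(2)| = 23; equality at z=2: no.


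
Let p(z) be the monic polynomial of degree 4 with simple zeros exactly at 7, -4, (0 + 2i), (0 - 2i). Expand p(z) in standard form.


The polynomial is p(z) = ∏_{α ∈ S} (z − α), where S = {7, -4, (0 + 2i), (0 - 2i)}.
Expanding the product yields: p(z) = z^4 -3·z^3 -24·z^2 -12·z -112.
Note conjugate pairs combine to real quadratics: (z − (0+2i))(z − (0−2i)) = z² + 4.
The resulting polynomial has degree 4 and real coefficients as required.

p(z) = z^4 -3·z^3 -24·z^2 -12·z -112.


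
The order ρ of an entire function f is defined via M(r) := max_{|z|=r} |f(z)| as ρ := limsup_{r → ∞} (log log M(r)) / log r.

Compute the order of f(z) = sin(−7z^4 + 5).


Write sin(w) = (e^{iw} ± e^{−iw})/(2 or 2i), so |sin(w)| ≤ e^{|w|}. With w = −7z^4 + 5, |w| ≤ 7r^4 + 5 on |z|=r, giving M(r) ≤ e^{7r^4 + 5} and ρ ≤ 4. For the lower bound, choose z on |z|=r with -7z^4 purely imaginary of modulus 7r^4; then |sin(−7z^4 + 5)| grows like e^{7r^4}/2, so ρ ≥ 4. Hence ρ = 4.
Therefore ρ = 4.

Order ρ = 4.


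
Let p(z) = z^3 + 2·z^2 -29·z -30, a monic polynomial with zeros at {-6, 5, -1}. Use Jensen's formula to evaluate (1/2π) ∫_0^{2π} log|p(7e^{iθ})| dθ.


Zeros: -6, -1, 5; r = 7.
Inside |z| < r: -6, -1, 5. Outside (|z| ≥ r): ∅.
p(0) = -30, so log|p(0)| = log(30) = 3.4012.
Apply Jensen: I(r) = log|p(0)| + Σ_k log(r/|z_k|), summed over zeros inside |z| < r.
  log(r/|z_k|) for z_k = -6: log(7/6) = 0.1542
  log(r/|z_k|) for z_k = 5: log(7/5) = 0.3365
  log(r/|z_k|) for z_k = -1: log(7/1) = 1.9459
Sum over inside zeros: 2.4365.
I(r) = log|p(0)| + (inside sum) = 3.4012 + 2.4365 = 5.8377.
Closed form (all zeros inside, monic): I(r) = n·log(r) = 3·log(7) = 5.8377. ✓

I(r) ≈ 5.8377.


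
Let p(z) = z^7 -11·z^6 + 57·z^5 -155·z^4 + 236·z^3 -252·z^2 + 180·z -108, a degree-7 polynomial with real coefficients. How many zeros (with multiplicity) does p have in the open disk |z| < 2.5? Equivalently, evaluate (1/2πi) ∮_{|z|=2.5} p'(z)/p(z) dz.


The zeros of p are: 3, (3 + 3i), (3 - 3i), (1 + 1i), (1 - 1i), (0 + 1i), (0 - 1i).
Their magnitudes are: 3, 4.243, 4.243, 1.414, 1.414, 1, 1.
Zeros with |z| < R = 2.5: (1 + 1i), (1 - 1i), (0 + 1i), (0 - 1i).
Count = 4.
By the argument principle, (1/2πi) ∮_{|z|=R} p'(z)/p(z) dz equals exactly this count.

Number of zeros inside |z| < 2.5: 4.


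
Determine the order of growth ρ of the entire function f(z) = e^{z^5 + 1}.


|e^{z^5 + 1}| = e^{Re(1·z^5) + 1} ≤ e^{1|z|^5 + 1} = e^{1r^5 + 1} on |z| = r, so ρ ≤ 5. Choosing z on |z|=r so that 1·z^5 is real positive (always possible by picking arg z appropriately) gives |f(z)| = e^{1r^5 + 1}, matching the bound. The additive constant 1 does not affect log log M(r) ~ 5·log r. Hence ρ = 5.
Therefore ρ = 5.

Order ρ = 5.
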